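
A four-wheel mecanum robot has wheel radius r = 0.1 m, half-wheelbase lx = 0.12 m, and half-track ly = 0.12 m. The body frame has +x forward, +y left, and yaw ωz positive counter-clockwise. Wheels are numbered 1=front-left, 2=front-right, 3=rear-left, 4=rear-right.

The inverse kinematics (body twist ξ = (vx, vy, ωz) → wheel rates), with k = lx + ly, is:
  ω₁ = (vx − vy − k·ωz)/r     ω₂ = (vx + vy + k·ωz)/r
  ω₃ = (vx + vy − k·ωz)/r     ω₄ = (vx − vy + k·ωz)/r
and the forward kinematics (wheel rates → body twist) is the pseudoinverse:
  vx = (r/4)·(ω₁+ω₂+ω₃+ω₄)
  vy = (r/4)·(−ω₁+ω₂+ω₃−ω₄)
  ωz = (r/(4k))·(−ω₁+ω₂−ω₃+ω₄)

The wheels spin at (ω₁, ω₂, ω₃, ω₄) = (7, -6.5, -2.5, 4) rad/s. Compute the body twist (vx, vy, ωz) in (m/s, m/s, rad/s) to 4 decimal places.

(0.0500, -0.5000, -0.7292)

k = lx + ly = 0.12 + 0.12 = 0.2400
ω₁+ω₂+ω₃+ω₄ = 2.0000  →  vx = (0.1/4)·2.0000 = 0.0500
−ω₁+ω₂+ω₃−ω₄ = -20.0000  →  vy = (0.1/4)·-20.0000 = -0.5000
−ω₁+ω₂−ω₃+ω₄ = -7.0000  →  ωz = (0.1/0.9600)·-7.0000 = -0.7292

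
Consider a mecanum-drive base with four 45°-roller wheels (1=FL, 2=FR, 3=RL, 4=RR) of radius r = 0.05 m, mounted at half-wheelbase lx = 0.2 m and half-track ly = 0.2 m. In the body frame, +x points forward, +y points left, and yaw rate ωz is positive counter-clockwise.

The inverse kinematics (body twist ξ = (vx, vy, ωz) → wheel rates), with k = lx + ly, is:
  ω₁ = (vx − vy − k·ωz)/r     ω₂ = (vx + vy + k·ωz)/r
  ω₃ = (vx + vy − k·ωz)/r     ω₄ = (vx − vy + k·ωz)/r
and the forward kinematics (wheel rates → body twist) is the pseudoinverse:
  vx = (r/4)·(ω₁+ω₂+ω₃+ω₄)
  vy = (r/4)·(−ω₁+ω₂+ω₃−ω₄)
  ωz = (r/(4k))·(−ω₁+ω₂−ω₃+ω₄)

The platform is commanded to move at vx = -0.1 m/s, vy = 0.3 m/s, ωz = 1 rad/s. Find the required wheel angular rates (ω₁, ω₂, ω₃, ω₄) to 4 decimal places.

k = lx + ly = 0.2 + 0.2 = 0.4000;  k·ωz = 0.4000·1 = 0.4000
ω₁ (FL) = (vx − vy − k·ωz)/r = -0.8000/0.05 = -16.0000
ω₂ (FR) = (vx + vy + k·ωz)/r = 0.6000/0.05 = 12.0000
ω₃ (RL) = (vx + vy − k·ωz)/r = -0.2000/0.05 = -4.0000
ω₄ (RR) = (vx − vy + k·ωz)/r = 0.0000/0.05 = 0.0000

(-16.0000, 12.0000, -4.0000, 0.0000)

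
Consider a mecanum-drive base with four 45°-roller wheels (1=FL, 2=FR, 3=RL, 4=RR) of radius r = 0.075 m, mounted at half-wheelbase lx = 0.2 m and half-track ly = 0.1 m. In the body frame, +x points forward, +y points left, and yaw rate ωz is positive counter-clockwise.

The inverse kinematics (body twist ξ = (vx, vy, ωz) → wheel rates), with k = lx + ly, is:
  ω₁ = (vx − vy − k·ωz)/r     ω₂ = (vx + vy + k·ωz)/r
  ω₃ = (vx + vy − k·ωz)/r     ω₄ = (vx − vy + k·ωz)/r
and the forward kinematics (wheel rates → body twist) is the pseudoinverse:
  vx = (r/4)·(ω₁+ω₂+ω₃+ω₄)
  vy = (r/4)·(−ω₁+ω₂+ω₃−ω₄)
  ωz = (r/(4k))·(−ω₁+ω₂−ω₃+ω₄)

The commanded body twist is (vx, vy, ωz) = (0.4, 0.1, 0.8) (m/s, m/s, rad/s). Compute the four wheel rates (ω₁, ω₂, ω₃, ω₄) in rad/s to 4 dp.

(0.8000, 9.8667, 3.4667, 7.2000)

k = lx + ly = 0.2 + 0.1 = 0.3000;  k·ωz = 0.3000·0.8 = 0.2400
ω₁ (FL) = (vx − vy − k·ωz)/r = 0.0600/0.075 = 0.8000
ω₂ (FR) = (vx + vy + k·ωz)/r = 0.7400/0.075 = 9.8667
ω₃ (RL) = (vx + vy − k·ωz)/r = 0.2600/0.075 = 3.4667
ω₄ (RR) = (vx − vy + k·ωz)/r = 0.5400/0.075 = 7.2000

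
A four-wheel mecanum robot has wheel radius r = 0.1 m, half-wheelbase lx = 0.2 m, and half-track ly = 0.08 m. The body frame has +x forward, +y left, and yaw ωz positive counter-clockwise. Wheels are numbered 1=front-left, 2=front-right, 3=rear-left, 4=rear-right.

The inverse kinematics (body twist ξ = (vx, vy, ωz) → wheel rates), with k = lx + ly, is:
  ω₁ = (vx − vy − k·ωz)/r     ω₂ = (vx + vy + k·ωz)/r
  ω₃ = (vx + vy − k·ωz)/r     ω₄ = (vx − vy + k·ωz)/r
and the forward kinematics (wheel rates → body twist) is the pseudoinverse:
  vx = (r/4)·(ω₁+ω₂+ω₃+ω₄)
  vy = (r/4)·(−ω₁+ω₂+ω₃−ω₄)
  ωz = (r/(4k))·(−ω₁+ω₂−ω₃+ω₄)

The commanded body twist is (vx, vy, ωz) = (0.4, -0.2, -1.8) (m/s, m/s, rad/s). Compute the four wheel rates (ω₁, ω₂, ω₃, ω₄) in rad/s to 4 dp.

k = lx + ly = 0.2 + 0.08 = 0.2800;  k·ωz = 0.2800·-1.8 = -0.5040
ω₁ (FL) = (vx − vy − k·ωz)/r = 1.1040/0.1 = 11.0400
ω₂ (FR) = (vx + vy + k·ωz)/r = -0.3040/0.1 = -3.0400
ω₃ (RL) = (vx + vy − k·ωz)/r = 0.7040/0.1 = 7.0400
ω₄ (RR) = (vx − vy + k·ωz)/r = 0.0960/0.1 = 0.9600

(11.0400, -3.0400, 7.0400, 0.9600)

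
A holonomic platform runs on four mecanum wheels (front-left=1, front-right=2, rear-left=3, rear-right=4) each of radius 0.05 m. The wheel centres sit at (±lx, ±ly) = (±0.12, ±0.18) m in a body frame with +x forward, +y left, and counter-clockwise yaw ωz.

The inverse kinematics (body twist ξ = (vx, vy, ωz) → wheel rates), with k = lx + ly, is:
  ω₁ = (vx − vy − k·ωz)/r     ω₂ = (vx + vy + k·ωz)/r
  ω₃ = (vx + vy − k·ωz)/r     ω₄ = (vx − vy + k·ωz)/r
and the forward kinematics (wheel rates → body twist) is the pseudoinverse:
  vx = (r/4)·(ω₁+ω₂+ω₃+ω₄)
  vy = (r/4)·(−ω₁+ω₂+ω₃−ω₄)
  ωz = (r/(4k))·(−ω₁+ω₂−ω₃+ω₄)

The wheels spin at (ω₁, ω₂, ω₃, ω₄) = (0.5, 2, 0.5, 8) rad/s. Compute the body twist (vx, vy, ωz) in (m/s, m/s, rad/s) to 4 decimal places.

(0.1375, -0.0750, 0.3750)

k = lx + ly = 0.12 + 0.18 = 0.3000
ω₁+ω₂+ω₃+ω₄ = 11.0000  →  vx = (0.05/4)·11.0000 = 0.1375
−ω₁+ω₂+ω₃−ω₄ = -6.0000  →  vy = (0.05/4)·-6.0000 = -0.0750
−ω₁+ω₂−ω₃+ω₄ = 9.0000  →  ωz = (0.05/1.2000)·9.0000 = 0.3750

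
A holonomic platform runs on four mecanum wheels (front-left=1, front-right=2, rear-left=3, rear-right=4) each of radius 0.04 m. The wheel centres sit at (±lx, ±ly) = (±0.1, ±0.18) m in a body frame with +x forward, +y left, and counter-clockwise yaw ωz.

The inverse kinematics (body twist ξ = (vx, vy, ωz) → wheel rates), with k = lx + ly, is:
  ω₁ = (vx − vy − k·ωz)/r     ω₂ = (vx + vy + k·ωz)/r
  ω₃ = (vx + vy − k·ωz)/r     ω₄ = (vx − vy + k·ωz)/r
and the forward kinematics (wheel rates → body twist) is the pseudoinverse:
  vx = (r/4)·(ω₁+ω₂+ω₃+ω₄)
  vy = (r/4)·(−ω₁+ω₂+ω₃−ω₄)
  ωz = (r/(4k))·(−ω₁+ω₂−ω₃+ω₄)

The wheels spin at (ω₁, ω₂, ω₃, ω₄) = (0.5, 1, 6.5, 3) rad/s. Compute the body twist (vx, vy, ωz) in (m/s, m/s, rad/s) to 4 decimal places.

(0.1100, 0.0400, -0.1071)

k = lx + ly = 0.1 + 0.18 = 0.2800
ω₁+ω₂+ω₃+ω₄ = 11.0000  →  vx = (0.04/4)·11.0000 = 0.1100
−ω₁+ω₂+ω₃−ω₄ = 4.0000  →  vy = (0.04/4)·4.0000 = 0.0400
−ω₁+ω₂−ω₃+ω₄ = -3.0000  →  ωz = (0.04/1.1200)·-3.0000 = -0.1071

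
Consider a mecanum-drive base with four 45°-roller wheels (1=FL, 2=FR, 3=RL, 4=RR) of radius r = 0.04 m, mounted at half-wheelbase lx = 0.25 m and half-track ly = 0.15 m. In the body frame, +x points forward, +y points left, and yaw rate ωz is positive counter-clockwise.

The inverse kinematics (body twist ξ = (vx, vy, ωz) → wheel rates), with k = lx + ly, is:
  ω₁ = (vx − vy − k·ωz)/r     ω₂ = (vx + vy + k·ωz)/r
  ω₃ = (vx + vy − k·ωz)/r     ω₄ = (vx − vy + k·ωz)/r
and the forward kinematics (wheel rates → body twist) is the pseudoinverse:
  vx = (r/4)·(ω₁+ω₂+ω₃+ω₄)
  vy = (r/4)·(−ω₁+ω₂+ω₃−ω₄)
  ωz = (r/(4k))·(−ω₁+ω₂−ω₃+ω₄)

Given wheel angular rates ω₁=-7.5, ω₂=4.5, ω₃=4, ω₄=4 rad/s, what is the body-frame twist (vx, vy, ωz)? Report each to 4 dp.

(0.0500, 0.1200, 0.3000)

k = lx + ly = 0.25 + 0.15 = 0.4000
ω₁+ω₂+ω₃+ω₄ = 5.0000  →  vx = (0.04/4)·5.0000 = 0.0500
−ω₁+ω₂+ω₃−ω₄ = 12.0000  →  vy = (0.04/4)·12.0000 = 0.1200
−ω₁+ω₂−ω₃+ω₄ = 12.0000  →  ωz = (0.04/1.6000)·12.0000 = 0.3000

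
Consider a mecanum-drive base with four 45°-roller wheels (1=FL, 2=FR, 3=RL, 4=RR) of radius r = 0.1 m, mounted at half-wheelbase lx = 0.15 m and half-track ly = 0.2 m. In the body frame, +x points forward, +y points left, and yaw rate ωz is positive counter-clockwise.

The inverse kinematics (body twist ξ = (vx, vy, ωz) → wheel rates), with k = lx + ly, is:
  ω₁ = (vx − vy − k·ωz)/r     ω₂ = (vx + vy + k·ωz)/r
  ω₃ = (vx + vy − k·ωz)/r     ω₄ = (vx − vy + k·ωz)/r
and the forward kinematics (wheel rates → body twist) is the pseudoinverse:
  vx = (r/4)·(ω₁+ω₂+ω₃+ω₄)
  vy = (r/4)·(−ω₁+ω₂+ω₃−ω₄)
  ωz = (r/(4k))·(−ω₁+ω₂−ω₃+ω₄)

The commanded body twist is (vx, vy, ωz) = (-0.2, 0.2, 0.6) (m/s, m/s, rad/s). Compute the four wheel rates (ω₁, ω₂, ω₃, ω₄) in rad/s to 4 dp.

k = lx + ly = 0.15 + 0.2 = 0.3500;  k·ωz = 0.3500·0.6 = 0.2100
ω₁ (FL) = (vx − vy − k·ωz)/r = -0.6100/0.1 = -6.1000
ω₂ (FR) = (vx + vy + k·ωz)/r = 0.2100/0.1 = 2.1000
ω₃ (RL) = (vx + vy − k·ωz)/r = -0.2100/0.1 = -2.1000
ω₄ (RR) = (vx − vy + k·ωz)/r = -0.1900/0.1 = -1.9000

(-6.1000, 2.1000, -2.1000, -1.9000)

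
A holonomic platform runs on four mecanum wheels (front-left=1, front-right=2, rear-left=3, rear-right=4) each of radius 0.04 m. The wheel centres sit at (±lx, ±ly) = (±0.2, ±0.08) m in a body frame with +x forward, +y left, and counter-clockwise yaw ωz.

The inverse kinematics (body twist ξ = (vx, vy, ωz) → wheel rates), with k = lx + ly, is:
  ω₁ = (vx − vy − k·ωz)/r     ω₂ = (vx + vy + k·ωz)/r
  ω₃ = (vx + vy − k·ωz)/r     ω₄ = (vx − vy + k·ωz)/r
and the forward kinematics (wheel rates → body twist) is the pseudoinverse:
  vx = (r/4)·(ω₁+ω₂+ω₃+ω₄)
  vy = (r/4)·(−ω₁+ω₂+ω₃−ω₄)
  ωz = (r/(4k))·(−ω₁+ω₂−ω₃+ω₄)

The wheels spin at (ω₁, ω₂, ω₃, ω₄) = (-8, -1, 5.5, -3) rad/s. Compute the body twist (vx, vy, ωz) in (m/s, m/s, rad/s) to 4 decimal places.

k = lx + ly = 0.2 + 0.08 = 0.2800
ω₁+ω₂+ω₃+ω₄ = -6.5000  →  vx = (0.04/4)·-6.5000 = -0.0650
−ω₁+ω₂+ω₃−ω₄ = 15.5000  →  vy = (0.04/4)·15.5000 = 0.1550
−ω₁+ω₂−ω₃+ω₄ = -1.5000  →  ωz = (0.04/1.1200)·-1.5000 = -0.0536

(-0.0650, 0.1550, -0.0536)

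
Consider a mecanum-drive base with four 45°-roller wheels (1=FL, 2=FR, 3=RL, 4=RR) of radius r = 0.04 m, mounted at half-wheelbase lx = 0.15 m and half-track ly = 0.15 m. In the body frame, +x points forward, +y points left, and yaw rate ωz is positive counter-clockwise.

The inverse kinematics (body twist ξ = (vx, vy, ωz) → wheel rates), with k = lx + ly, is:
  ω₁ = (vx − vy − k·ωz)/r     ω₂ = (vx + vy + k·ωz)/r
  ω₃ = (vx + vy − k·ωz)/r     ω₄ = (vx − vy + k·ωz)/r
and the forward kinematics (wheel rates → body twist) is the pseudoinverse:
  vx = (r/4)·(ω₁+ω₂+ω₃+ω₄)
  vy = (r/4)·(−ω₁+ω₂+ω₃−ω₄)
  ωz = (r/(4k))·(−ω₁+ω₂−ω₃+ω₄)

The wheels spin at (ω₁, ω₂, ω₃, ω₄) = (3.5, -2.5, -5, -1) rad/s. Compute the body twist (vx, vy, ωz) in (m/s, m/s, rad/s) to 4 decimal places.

(-0.0500, -0.1000, -0.0667)

k = lx + ly = 0.15 + 0.15 = 0.3000
ω₁+ω₂+ω₃+ω₄ = -5.0000  →  vx = (0.04/4)·-5.0000 = -0.0500
−ω₁+ω₂+ω₃−ω₄ = -10.0000  →  vy = (0.04/4)·-10.0000 = -0.1000
−ω₁+ω₂−ω₃+ω₄ = -2.0000  →  ωz = (0.04/1.2000)·-2.0000 = -0.0667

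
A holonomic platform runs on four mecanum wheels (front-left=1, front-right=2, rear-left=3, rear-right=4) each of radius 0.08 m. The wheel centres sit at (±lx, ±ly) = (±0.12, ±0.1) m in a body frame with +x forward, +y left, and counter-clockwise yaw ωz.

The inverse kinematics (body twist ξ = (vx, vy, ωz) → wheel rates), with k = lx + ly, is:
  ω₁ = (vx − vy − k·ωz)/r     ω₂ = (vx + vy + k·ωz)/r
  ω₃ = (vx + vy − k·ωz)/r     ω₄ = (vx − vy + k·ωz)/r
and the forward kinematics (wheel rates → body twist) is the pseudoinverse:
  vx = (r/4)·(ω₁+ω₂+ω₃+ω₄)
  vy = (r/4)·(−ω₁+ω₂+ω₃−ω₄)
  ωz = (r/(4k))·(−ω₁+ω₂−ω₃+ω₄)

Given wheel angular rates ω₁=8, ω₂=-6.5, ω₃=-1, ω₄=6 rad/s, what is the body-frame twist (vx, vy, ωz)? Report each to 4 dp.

k = lx + ly = 0.12 + 0.1 = 0.2200
ω₁+ω₂+ω₃+ω₄ = 6.5000  →  vx = (0.08/4)·6.5000 = 0.1300
−ω₁+ω₂+ω₃−ω₄ = -21.5000  →  vy = (0.08/4)·-21.5000 = -0.4300
−ω₁+ω₂−ω₃+ω₄ = -7.5000  →  ωz = (0.08/0.8800)·-7.5000 = -0.6818

(0.1300, -0.4300, -0.6818)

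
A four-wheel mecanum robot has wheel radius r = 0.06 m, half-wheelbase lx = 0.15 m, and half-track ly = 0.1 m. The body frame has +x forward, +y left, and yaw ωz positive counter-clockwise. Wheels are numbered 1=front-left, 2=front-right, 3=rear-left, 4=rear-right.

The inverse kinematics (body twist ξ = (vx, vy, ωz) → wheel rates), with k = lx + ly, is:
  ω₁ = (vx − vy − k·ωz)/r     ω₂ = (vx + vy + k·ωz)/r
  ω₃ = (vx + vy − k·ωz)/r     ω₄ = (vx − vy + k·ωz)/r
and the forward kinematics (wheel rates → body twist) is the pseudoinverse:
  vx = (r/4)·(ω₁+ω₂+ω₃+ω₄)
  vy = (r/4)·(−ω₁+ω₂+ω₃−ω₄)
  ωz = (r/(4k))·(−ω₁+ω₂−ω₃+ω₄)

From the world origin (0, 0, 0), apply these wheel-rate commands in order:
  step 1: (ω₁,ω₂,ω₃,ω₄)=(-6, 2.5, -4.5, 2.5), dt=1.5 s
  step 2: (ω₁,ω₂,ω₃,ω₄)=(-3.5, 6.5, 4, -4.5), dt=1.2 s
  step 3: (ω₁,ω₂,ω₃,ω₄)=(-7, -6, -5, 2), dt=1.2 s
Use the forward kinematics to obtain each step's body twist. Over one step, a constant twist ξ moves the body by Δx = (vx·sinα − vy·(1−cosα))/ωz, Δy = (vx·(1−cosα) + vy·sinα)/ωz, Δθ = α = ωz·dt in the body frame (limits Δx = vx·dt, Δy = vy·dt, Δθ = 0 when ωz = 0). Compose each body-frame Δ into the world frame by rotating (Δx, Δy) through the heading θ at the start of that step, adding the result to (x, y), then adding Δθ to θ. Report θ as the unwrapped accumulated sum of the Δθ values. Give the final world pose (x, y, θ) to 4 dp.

step 1: ξ=(vx,vy,ωz)=(-0.0825, 0.0225, 0.9300), dt=1.5 → body Δ=(-0.1073, -0.0494, 1.3950) → world pose (-0.1073, -0.0494, 1.3950)
step 2: ξ=(vx,vy,ωz)=(0.0375, 0.2775, 0.0900), dt=1.2 → body Δ=(0.0269, 0.3348, 0.1080) → world pose (-0.4322, 0.0357, 1.5030)
step 3: ξ=(vx,vy,ωz)=(-0.2400, -0.0900, 0.4800), dt=1.2 → body Δ=(-0.2421, -0.1828, 0.5760) → world pose (-0.2662, -0.2182, 2.0790)

(-0.2662, -0.2182, 2.0790)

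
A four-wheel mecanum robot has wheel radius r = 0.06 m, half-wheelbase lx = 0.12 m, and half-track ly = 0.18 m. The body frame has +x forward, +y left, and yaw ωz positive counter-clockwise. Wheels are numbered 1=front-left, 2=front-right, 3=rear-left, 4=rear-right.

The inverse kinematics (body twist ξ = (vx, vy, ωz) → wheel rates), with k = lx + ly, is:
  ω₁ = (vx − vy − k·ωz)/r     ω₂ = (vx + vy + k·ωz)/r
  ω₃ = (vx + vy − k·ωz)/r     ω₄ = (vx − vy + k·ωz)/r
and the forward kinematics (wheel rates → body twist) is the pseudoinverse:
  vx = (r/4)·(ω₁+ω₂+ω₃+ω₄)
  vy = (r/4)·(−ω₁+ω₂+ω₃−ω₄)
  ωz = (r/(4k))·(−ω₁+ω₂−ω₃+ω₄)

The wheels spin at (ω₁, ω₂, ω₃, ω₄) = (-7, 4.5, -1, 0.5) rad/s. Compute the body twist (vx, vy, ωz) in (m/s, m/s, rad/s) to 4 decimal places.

(-0.0450, 0.1500, 0.6500)

k = lx + ly = 0.12 + 0.18 = 0.3000
ω₁+ω₂+ω₃+ω₄ = -3.0000  →  vx = (0.06/4)·-3.0000 = -0.0450
−ω₁+ω₂+ω₃−ω₄ = 10.0000  →  vy = (0.06/4)·10.0000 = 0.1500
−ω₁+ω₂−ω₃+ω₄ = 13.0000  →  ωz = (0.06/1.2000)·13.0000 = 0.6500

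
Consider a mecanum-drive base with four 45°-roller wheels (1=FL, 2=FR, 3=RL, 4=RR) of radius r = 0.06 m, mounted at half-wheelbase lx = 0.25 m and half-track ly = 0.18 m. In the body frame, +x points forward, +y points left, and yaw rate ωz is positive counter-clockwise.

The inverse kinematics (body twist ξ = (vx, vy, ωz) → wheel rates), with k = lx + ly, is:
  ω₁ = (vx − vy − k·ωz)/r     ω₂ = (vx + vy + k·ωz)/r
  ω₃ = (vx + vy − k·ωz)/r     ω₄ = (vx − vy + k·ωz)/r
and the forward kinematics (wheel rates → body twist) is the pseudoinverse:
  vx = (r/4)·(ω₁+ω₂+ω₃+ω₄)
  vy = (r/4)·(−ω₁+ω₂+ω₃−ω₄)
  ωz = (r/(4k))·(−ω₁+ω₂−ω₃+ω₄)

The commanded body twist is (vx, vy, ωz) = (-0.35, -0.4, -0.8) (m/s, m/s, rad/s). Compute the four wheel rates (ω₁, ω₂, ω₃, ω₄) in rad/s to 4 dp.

k = lx + ly = 0.25 + 0.18 = 0.4300;  k·ωz = 0.4300·-0.8 = -0.3440
ω₁ (FL) = (vx − vy − k·ωz)/r = 0.3940/0.06 = 6.5667
ω₂ (FR) = (vx + vy + k·ωz)/r = -1.0940/0.06 = -18.2333
ω₃ (RL) = (vx + vy − k·ωz)/r = -0.4060/0.06 = -6.7667
ω₄ (RR) = (vx − vy + k·ωz)/r = -0.2940/0.06 = -4.9000

(6.5667, -18.2333, -6.7667, -4.9000)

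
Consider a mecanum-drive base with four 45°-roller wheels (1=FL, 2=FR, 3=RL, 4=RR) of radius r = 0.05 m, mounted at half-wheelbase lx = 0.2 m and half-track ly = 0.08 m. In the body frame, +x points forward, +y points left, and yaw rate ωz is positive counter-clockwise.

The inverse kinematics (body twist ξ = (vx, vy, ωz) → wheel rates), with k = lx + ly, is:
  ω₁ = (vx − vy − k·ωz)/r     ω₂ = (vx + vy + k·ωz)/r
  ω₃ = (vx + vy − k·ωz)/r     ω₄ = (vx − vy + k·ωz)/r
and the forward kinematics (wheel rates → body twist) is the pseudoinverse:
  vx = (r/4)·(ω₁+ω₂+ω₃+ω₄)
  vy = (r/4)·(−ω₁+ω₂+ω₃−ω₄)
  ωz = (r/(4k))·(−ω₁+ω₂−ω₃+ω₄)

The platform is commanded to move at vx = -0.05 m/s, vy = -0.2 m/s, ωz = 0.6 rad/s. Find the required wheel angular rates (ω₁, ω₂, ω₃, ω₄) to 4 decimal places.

(-0.3600, -1.6400, -8.3600, 6.3600)

k = lx + ly = 0.2 + 0.08 = 0.2800;  k·ωz = 0.2800·0.6 = 0.1680
ω₁ (FL) = (vx − vy − k·ωz)/r = -0.0180/0.05 = -0.3600
ω₂ (FR) = (vx + vy + k·ωz)/r = -0.0820/0.05 = -1.6400
ω₃ (RL) = (vx + vy − k·ωz)/r = -0.4180/0.05 = -8.3600
ω₄ (RR) = (vx − vy + k·ωz)/r = 0.3180/0.05 = 6.3600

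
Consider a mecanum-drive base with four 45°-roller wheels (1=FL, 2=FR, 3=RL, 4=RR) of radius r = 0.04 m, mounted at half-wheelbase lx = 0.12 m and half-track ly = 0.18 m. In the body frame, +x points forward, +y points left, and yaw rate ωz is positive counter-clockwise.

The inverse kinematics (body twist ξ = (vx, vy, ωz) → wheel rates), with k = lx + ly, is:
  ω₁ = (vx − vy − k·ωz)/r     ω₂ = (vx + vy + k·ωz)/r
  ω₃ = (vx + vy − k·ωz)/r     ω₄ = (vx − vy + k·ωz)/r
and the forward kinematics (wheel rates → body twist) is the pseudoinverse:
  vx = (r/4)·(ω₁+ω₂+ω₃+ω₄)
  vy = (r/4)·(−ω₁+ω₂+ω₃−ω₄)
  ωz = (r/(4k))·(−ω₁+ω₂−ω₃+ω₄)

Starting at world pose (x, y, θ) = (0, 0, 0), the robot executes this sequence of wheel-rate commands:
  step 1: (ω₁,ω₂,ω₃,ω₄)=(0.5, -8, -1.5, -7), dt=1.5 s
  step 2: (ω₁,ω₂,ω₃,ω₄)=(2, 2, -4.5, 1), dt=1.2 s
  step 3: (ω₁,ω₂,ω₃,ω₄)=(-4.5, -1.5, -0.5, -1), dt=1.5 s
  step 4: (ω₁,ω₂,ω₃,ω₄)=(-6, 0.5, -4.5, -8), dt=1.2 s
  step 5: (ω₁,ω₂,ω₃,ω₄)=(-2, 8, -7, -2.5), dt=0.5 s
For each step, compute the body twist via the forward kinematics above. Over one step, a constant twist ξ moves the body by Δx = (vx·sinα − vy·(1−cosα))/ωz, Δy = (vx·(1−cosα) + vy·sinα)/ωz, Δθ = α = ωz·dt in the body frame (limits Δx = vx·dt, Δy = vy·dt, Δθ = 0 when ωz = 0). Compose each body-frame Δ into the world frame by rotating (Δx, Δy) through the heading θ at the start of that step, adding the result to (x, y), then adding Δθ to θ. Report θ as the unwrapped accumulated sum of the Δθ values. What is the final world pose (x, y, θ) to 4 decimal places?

(-0.5351, 0.2814, 0.0067)

step 1: ξ=(vx,vy,ωz)=(-0.1600, -0.0300, -0.4667), dt=1.5 → body Δ=(-0.2360, 0.0392, -0.7000) → world pose (-0.2360, 0.0392, -0.7000)
step 2: ξ=(vx,vy,ωz)=(0.0050, -0.0550, 0.1833), dt=1.2 → body Δ=(0.0132, -0.0648, 0.2200) → world pose (-0.2677, -0.0189, -0.4800)
step 3: ξ=(vx,vy,ωz)=(-0.0750, 0.0350, 0.0833), dt=1.5 → body Δ=(-0.1155, 0.0453, 0.1250) → world pose (-0.3492, 0.0747, -0.3550)
step 4: ξ=(vx,vy,ωz)=(-0.1800, 0.1000, 0.1000), dt=1.2 → body Δ=(-0.2227, 0.1068, 0.1200) → world pose (-0.5208, 0.2522, -0.2350)
step 5: ξ=(vx,vy,ωz)=(-0.0350, 0.0550, 0.4833), dt=0.5 → body Δ=(-0.0206, 0.0251, 0.2417) → world pose (-0.5351, 0.2814, 0.0067)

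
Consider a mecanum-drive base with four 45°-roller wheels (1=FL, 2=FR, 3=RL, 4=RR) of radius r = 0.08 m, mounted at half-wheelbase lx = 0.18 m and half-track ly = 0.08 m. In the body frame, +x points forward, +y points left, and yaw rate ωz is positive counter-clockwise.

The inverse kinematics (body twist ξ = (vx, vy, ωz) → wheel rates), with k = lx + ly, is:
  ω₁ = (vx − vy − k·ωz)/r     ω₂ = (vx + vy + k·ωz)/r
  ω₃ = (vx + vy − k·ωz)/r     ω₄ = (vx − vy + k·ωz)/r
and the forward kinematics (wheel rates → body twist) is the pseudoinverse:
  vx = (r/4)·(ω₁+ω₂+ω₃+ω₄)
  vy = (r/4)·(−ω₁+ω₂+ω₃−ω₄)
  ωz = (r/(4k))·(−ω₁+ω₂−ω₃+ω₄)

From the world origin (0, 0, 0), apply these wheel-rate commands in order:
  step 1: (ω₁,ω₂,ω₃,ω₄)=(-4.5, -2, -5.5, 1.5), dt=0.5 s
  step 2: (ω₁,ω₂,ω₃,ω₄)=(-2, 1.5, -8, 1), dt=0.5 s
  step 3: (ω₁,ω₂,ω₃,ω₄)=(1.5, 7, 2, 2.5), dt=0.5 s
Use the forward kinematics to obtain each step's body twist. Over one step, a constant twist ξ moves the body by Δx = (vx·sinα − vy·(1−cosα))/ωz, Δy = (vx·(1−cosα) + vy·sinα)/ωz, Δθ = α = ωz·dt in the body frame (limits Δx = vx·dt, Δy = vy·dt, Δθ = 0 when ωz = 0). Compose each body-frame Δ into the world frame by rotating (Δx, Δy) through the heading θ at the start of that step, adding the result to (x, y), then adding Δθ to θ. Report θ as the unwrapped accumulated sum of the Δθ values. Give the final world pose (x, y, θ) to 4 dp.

(-0.0913, -0.0151, 1.0769)

step 1: ξ=(vx,vy,ωz)=(-0.2100, -0.0900, 0.7308), dt=0.5 → body Δ=(-0.0945, -0.0630, 0.3654) → world pose (-0.0945, -0.0630, 0.3654)
step 2: ξ=(vx,vy,ωz)=(-0.1500, -0.1100, 0.9615), dt=0.5 → body Δ=(-0.0592, -0.0706, 0.4808) → world pose (-0.1246, -0.1500, 0.8462)
step 3: ξ=(vx,vy,ωz)=(0.2600, 0.1000, 0.4615), dt=0.5 → body Δ=(0.1231, 0.0645, 0.2308) → world pose (-0.0913, -0.0151, 1.0769)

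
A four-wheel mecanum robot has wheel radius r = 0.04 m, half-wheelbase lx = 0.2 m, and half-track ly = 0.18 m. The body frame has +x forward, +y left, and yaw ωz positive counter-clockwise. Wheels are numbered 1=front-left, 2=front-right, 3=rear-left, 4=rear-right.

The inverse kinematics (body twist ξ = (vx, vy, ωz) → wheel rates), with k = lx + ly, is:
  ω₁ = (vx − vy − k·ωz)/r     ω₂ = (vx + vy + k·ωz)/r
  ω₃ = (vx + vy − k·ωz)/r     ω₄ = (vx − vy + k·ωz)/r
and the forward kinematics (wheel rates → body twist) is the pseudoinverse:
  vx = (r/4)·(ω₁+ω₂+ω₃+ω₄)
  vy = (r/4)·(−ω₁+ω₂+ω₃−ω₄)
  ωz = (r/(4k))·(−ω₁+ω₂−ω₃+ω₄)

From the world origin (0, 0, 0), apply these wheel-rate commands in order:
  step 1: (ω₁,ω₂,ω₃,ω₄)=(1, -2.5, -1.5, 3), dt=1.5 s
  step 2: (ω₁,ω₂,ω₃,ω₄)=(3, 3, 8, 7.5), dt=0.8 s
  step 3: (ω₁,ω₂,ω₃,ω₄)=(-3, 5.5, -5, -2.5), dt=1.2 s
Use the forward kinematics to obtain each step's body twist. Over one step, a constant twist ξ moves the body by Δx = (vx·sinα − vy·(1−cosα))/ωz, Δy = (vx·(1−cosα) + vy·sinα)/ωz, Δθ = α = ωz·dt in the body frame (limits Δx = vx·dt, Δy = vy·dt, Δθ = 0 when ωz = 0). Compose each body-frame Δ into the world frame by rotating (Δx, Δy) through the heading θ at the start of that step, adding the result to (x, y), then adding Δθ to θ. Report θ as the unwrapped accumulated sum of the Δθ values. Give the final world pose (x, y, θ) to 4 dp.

(0.1012, -0.0519, 0.3763)

step 1: ξ=(vx,vy,ωz)=(0.0000, -0.0800, 0.0263), dt=1.5 → body Δ=(0.0024, -0.1200, 0.0395) → world pose (0.0024, -0.1200, 0.0395)
step 2: ξ=(vx,vy,ωz)=(0.2150, 0.0050, -0.0132), dt=0.8 → body Δ=(0.1720, 0.0031, -0.0105) → world pose (0.1741, -0.1101, 0.0289)
step 3: ξ=(vx,vy,ωz)=(-0.0500, 0.0600, 0.2895), dt=1.2 → body Δ=(-0.0712, 0.0602, 0.3474) → world pose (0.1012, -0.0519, 0.3763)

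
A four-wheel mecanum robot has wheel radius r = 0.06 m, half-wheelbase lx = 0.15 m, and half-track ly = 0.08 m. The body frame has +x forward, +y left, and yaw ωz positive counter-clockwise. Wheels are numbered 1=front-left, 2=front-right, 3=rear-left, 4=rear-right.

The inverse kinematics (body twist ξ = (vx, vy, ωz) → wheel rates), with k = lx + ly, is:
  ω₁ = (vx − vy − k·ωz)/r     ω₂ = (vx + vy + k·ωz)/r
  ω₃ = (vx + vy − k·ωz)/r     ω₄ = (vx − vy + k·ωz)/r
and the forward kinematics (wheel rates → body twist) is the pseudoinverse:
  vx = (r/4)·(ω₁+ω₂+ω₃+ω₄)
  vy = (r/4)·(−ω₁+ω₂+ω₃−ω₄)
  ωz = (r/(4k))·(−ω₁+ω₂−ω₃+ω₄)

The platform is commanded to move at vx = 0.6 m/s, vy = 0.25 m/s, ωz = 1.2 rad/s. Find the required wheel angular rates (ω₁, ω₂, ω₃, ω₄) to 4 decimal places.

(1.2333, 18.7667, 9.5667, 10.4333)

k = lx + ly = 0.15 + 0.08 = 0.2300;  k·ωz = 0.2300·1.2 = 0.2760
ω₁ (FL) = (vx − vy − k·ωz)/r = 0.0740/0.06 = 1.2333
ω₂ (FR) = (vx + vy + k·ωz)/r = 1.1260/0.06 = 18.7667
ω₃ (RL) = (vx + vy − k·ωz)/r = 0.5740/0.06 = 9.5667
ω₄ (RR) = (vx − vy + k·ωz)/r = 0.6260/0.06 = 10.4333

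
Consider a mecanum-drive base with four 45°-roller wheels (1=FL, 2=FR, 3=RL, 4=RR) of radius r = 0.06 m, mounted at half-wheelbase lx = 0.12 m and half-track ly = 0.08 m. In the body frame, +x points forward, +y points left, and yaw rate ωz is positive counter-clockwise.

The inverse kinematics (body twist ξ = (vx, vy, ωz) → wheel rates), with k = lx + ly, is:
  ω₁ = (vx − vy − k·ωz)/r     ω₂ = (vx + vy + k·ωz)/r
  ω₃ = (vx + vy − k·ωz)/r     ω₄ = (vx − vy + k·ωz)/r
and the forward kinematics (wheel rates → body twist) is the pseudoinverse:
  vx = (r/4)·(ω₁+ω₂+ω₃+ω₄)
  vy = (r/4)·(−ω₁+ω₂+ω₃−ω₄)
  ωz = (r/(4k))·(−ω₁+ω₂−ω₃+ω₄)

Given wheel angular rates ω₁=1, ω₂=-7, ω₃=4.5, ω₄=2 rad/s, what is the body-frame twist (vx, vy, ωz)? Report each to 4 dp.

(0.0075, -0.0825, -0.7875)

k = lx + ly = 0.12 + 0.08 = 0.2000
ω₁+ω₂+ω₃+ω₄ = 0.5000  →  vx = (0.06/4)·0.5000 = 0.0075
−ω₁+ω₂+ω₃−ω₄ = -5.5000  →  vy = (0.06/4)·-5.5000 = -0.0825
−ω₁+ω₂−ω₃+ω₄ = -10.5000  →  ωz = (0.06/0.8000)·-10.5000 = -0.7875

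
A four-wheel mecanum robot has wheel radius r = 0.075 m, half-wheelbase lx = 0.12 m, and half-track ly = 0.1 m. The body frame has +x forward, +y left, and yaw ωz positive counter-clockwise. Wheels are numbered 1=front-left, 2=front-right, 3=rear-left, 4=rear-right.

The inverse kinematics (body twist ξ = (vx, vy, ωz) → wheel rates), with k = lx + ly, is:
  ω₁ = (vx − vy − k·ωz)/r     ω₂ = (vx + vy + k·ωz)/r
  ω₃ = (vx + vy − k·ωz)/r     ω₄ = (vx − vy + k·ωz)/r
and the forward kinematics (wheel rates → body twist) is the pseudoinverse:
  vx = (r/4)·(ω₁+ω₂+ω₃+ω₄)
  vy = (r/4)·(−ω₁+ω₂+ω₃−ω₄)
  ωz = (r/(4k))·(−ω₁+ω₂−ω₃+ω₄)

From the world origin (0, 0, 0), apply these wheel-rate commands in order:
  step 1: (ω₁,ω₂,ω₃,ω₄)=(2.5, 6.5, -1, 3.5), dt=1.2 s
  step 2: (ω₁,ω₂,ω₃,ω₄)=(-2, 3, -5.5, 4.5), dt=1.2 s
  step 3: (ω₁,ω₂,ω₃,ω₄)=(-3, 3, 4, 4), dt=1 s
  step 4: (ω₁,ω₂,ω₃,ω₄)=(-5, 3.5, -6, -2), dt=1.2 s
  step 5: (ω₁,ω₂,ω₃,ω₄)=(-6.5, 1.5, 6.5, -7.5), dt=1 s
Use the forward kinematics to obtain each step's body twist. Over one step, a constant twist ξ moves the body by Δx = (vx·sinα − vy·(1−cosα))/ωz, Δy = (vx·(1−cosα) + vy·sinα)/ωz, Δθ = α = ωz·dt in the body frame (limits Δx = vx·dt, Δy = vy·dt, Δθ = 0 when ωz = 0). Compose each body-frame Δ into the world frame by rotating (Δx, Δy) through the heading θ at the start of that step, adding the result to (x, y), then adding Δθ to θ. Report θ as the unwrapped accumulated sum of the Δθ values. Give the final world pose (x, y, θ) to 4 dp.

step 1: ξ=(vx,vy,ωz)=(0.2156, -0.0094, 0.7244), dt=1.2 → body Δ=(0.2320, 0.0957, 0.8693) → world pose (0.2320, 0.0957, 0.8693)
step 2: ξ=(vx,vy,ωz)=(0.0000, -0.0938, 1.2784), dt=1.2 → body Δ=(0.0706, -0.0733, 1.5341) → world pose (0.3335, 0.1023, 2.4034)
step 3: ξ=(vx,vy,ωz)=(0.1500, 0.1125, 0.5114), dt=1.0 → body Δ=(0.1154, 0.1452, 0.5114) → world pose (0.1505, 0.0726, 2.9148)
step 4: ξ=(vx,vy,ωz)=(-0.1781, 0.0844, 1.0653), dt=1.2 → body Δ=(-0.2165, -0.0432, 1.2784) → world pose (0.3711, 0.0660, 4.1932)
step 5: ξ=(vx,vy,ωz)=(-0.1125, 0.4125, -0.5114), dt=1.0 → body Δ=(-0.0045, 0.4229, -0.5114) → world pose (0.7405, -0.1400, 3.6818)

(0.7405, -0.1400, 3.6818)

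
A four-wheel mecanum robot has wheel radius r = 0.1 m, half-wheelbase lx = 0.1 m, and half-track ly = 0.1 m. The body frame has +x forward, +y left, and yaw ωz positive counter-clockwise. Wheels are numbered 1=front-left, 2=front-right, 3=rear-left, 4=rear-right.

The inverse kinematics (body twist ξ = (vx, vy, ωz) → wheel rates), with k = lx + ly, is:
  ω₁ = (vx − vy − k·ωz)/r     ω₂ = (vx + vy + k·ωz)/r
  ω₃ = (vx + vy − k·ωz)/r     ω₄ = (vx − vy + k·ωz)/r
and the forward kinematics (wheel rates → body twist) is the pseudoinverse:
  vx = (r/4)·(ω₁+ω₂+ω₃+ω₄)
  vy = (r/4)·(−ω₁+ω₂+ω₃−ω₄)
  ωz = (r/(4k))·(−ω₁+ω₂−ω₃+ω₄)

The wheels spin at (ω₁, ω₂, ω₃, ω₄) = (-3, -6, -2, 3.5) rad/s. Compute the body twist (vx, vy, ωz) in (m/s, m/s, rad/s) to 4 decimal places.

k = lx + ly = 0.1 + 0.1 = 0.2000
ω₁+ω₂+ω₃+ω₄ = -7.5000  →  vx = (0.1/4)·-7.5000 = -0.1875
−ω₁+ω₂+ω₃−ω₄ = -8.5000  →  vy = (0.1/4)·-8.5000 = -0.2125
−ω₁+ω₂−ω₃+ω₄ = 2.5000  →  ωz = (0.1/0.8000)·2.5000 = 0.3125

(-0.1875, -0.2125, 0.3125)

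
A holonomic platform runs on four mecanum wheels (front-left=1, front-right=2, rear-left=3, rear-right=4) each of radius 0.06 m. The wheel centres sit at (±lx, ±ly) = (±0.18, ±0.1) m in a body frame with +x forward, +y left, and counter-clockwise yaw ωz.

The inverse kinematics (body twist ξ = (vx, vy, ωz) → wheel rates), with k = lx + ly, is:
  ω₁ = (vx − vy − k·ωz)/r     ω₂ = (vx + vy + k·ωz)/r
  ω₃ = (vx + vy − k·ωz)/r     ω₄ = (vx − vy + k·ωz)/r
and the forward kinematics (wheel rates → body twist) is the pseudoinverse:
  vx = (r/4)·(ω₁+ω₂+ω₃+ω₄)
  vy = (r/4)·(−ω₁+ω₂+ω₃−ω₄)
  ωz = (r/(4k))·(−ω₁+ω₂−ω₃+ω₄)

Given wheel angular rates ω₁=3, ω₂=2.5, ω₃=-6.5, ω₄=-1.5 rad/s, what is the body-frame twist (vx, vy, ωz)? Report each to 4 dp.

k = lx + ly = 0.18 + 0.1 = 0.2800
ω₁+ω₂+ω₃+ω₄ = -2.5000  →  vx = (0.06/4)·-2.5000 = -0.0375
−ω₁+ω₂+ω₃−ω₄ = -5.5000  →  vy = (0.06/4)·-5.5000 = -0.0825
−ω₁+ω₂−ω₃+ω₄ = 4.5000  →  ωz = (0.06/1.1200)·4.5000 = 0.2411

(-0.0375, -0.0825, 0.2411)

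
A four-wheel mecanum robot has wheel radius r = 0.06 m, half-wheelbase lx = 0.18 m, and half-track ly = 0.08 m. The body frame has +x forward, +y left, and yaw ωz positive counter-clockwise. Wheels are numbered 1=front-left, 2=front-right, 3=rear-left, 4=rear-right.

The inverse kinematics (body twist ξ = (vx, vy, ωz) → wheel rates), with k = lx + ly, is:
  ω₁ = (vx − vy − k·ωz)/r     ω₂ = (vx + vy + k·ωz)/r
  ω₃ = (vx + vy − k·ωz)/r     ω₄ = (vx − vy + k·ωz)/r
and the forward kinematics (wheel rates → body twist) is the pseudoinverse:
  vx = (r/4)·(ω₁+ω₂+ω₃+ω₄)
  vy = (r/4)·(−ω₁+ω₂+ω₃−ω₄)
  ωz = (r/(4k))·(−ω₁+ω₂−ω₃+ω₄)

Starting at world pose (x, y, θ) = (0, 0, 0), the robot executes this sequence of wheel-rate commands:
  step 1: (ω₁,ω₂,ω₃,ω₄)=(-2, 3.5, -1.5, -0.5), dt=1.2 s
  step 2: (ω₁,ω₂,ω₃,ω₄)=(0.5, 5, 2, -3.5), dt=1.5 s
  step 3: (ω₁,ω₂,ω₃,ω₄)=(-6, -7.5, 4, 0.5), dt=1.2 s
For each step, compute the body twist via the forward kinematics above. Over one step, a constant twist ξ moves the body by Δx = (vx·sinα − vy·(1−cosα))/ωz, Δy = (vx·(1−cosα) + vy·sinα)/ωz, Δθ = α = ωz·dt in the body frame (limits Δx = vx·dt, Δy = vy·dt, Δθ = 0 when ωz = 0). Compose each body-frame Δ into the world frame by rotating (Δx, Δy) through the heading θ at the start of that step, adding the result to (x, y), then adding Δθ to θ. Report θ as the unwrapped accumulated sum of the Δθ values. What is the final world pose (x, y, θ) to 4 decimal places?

(-0.1980, 0.3231, 0.0173)

step 1: ξ=(vx,vy,ωz)=(-0.0075, 0.0675, 0.3750), dt=1.2 → body Δ=(-0.0266, 0.0763, 0.4500) → world pose (-0.0266, 0.0763, 0.4500)
step 2: ξ=(vx,vy,ωz)=(0.0600, 0.1500, -0.0577), dt=1.5 → body Δ=(0.0996, 0.2208, -0.0865) → world pose (-0.0330, 0.3185, 0.3635)
step 3: ξ=(vx,vy,ωz)=(-0.1350, 0.0300, -0.2885), dt=1.2 → body Δ=(-0.1526, 0.0630, -0.3462) → world pose (-0.1980, 0.3231, 0.0173)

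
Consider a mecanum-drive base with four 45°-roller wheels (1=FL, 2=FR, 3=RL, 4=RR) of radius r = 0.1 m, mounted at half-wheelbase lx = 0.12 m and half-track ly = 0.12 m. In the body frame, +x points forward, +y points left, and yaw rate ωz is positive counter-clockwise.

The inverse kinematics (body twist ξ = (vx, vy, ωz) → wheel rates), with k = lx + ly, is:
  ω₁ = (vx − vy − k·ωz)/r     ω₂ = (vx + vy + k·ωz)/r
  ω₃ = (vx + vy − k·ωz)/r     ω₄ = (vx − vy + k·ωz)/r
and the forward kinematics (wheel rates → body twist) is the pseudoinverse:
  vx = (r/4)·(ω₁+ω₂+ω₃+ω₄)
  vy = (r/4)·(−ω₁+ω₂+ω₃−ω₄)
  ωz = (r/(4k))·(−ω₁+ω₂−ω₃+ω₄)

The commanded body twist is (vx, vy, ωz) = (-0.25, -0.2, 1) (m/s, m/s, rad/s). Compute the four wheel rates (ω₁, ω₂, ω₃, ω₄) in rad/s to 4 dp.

k = lx + ly = 0.12 + 0.12 = 0.2400;  k·ωz = 0.2400·1 = 0.2400
ω₁ (FL) = (vx − vy − k·ωz)/r = -0.2900/0.1 = -2.9000
ω₂ (FR) = (vx + vy + k·ωz)/r = -0.2100/0.1 = -2.1000
ω₃ (RL) = (vx + vy − k·ωz)/r = -0.6900/0.1 = -6.9000
ω₄ (RR) = (vx − vy + k·ωz)/r = 0.1900/0.1 = 1.9000

(-2.9000, -2.1000, -6.9000, 1.9000)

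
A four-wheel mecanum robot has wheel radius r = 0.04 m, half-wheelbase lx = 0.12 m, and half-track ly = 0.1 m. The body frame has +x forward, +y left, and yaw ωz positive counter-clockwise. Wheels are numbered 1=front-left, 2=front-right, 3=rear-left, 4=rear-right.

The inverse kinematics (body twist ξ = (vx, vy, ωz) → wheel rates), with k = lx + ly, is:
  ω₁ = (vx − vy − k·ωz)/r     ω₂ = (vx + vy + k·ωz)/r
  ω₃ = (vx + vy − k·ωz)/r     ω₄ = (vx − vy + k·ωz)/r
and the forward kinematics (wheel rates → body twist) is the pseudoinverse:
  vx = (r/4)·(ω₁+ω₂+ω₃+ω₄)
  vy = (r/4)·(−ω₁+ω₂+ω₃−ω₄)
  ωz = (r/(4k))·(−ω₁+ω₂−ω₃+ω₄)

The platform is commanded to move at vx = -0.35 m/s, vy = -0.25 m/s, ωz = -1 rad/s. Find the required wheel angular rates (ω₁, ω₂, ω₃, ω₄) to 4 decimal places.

(3.0000, -20.5000, -9.5000, -8.0000)

k = lx + ly = 0.12 + 0.1 = 0.2200;  k·ωz = 0.2200·-1 = -0.2200
ω₁ (FL) = (vx − vy − k·ωz)/r = 0.1200/0.04 = 3.0000
ω₂ (FR) = (vx + vy + k·ωz)/r = -0.8200/0.04 = -20.5000
ω₃ (RL) = (vx + vy − k·ωz)/r = -0.3800/0.04 = -9.5000
ω₄ (RR) = (vx − vy + k·ωz)/r = -0.3200/0.04 = -8.0000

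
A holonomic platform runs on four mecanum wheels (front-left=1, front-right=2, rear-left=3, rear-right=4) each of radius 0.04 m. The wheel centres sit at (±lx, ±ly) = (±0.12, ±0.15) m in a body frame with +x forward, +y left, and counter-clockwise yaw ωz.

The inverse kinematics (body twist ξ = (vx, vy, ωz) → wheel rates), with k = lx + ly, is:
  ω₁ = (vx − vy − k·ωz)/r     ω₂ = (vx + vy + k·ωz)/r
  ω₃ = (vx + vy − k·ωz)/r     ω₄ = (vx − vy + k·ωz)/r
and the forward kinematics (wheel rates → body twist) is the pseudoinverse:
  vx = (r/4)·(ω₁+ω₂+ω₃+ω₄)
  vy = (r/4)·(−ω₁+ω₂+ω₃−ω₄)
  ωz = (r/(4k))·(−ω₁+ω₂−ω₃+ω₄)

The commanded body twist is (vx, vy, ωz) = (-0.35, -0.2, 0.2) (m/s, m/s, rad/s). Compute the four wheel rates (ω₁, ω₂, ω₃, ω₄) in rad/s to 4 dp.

(-5.1000, -12.4000, -15.1000, -2.4000)

k = lx + ly = 0.12 + 0.15 = 0.2700;  k·ωz = 0.2700·0.2 = 0.0540
ω₁ (FL) = (vx − vy − k·ωz)/r = -0.2040/0.04 = -5.1000
ω₂ (FR) = (vx + vy + k·ωz)/r = -0.4960/0.04 = -12.4000
ω₃ (RL) = (vx + vy − k·ωz)/r = -0.6040/0.04 = -15.1000
ω₄ (RR) = (vx − vy + k·ωz)/r = -0.0960/0.04 = -2.4000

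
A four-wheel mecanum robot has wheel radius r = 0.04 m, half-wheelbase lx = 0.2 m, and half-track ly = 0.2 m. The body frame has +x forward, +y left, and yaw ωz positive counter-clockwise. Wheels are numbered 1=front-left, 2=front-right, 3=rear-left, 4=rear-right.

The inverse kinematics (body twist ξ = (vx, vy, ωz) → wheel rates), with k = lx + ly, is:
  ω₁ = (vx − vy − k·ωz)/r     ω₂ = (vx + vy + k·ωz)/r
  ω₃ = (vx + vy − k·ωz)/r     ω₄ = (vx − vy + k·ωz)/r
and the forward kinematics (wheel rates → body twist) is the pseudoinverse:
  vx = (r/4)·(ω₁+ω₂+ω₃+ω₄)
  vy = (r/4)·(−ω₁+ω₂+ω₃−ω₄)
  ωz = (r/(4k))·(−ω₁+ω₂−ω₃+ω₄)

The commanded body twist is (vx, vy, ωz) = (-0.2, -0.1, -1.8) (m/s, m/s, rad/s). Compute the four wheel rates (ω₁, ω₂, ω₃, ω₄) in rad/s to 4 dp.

(15.5000, -25.5000, 10.5000, -20.5000)

k = lx + ly = 0.2 + 0.2 = 0.4000;  k·ωz = 0.4000·-1.8 = -0.7200
ω₁ (FL) = (vx − vy − k·ωz)/r = 0.6200/0.04 = 15.5000
ω₂ (FR) = (vx + vy + k·ωz)/r = -1.0200/0.04 = -25.5000
ω₃ (RL) = (vx + vy − k·ωz)/r = 0.4200/0.04 = 10.5000
ω₄ (RR) = (vx − vy + k·ωz)/r = -0.8200/0.04 = -20.5000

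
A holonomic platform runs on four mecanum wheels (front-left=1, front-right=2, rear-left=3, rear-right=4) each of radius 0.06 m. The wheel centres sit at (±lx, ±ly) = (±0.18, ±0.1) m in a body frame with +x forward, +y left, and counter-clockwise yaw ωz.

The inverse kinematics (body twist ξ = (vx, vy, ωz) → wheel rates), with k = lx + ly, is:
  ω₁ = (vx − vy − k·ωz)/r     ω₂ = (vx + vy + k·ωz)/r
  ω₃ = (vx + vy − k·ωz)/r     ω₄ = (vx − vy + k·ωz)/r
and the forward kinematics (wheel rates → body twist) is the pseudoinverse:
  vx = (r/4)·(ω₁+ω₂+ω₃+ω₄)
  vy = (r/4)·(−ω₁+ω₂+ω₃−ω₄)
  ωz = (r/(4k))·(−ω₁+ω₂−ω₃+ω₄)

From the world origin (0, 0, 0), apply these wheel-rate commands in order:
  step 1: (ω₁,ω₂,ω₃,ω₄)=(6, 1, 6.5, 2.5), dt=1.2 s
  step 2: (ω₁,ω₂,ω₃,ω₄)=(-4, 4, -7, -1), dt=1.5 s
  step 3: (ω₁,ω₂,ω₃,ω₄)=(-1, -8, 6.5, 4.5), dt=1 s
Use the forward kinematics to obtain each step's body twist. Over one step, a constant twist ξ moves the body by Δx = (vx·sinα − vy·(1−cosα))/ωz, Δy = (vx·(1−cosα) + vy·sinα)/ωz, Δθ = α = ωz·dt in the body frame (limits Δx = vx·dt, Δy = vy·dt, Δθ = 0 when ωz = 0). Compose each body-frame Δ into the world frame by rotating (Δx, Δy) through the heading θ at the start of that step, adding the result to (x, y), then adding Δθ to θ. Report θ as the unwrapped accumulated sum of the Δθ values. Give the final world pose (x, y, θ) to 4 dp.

step 1: ξ=(vx,vy,ωz)=(0.2400, -0.0150, -0.4821), dt=1.2 → body Δ=(0.2671, -0.0980, -0.5786) → world pose (0.2671, -0.0980, -0.5786)
step 2: ξ=(vx,vy,ωz)=(-0.1200, 0.0300, 0.7500), dt=1.5 → body Δ=(-0.1671, -0.0549, 1.1250) → world pose (0.0972, -0.0526, 0.5464)
step 3: ξ=(vx,vy,ωz)=(0.0300, -0.0750, -0.4821), dt=1.0 → body Δ=(0.0111, -0.0792, -0.4821) → world pose (0.1479, -0.1145, 0.0643)

(0.1479, -0.1145, 0.0643)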